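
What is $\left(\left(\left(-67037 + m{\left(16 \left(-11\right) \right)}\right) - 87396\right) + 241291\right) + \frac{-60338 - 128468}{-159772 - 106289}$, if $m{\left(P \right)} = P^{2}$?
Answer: $\frac{31351220680}{266061} \approx 1.1783 \cdot 10^{5}$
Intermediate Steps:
$\left(\left(\left(-67037 + m{\left(16 \left(-11\right) \right)}\right) - 87396\right) + 241291\right) + \frac{-60338 - 128468}{-159772 - 106289} = \left(\left(\left(-67037 + \left(16 \left(-11\right)\right)^{2}\right) - 87396\right) + 241291\right) + \frac{-60338 - 128468}{-159772 - 106289} = \left(\left(\left(-67037 + \left(-176\right)^{2}\right) - 87396\right) + 241291\right) - \frac{188806}{-266061} = \left(\left(\left(-67037 + 30976\right) - 87396\right) + 241291\right) - - \frac{188806}{266061} = \left(\left(-36061 - 87396\right) + 241291\right) + \frac{188806}{266061} = \left(-123457 + 241291\right) + \frac{188806}{266061} = 117834 + \frac{188806}{266061} = \frac{31351220680}{266061}$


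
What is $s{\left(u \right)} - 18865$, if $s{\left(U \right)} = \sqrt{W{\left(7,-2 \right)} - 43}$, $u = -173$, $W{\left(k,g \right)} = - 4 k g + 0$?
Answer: $-18865 + \sqrt{13} \approx -18861.0$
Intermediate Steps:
$W{\left(k,g \right)} = - 4 g k$ ($W{\left(k,g \right)} = - 4 g k + 0 = - 4 g k$)
$s{\left(U \right)} = \sqrt{13}$ ($s{\left(U \right)} = \sqrt{\left(-4\right) \left(-2\right) 7 - 43} = \sqrt{56 - 43} = \sqrt{13}$)
$s{\left(u \right)} - 18865 = \sqrt{13} - 18865 = -18865 + \sqrt{13}$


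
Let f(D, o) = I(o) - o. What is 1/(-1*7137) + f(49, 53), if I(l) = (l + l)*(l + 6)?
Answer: 44256536/7137 ≈ 6201.0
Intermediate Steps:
I(l) = 2*l*(6 + l) (I(l) = (2*l)*(6 + l) = 2*l*(6 + l))
f(D, o) = -o + 2*o*(6 + o) (f(D, o) = 2*o*(6 + o) - o = -o + 2*o*(6 + o))
1/(-1*7137) + f(49, 53) = 1/(-1*7137) + 53*(11 + 2*53) = 1/(-7137) + 53*(11 + 106) = -1/7137 + 53*117 = -1/7137 + 6201 = 44256536/7137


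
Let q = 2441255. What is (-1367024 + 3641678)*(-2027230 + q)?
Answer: 941763622350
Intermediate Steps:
(-1367024 + 3641678)*(-2027230 + q) = (-1367024 + 3641678)*(-2027230 + 2441255) = 2274654*414025 = 941763622350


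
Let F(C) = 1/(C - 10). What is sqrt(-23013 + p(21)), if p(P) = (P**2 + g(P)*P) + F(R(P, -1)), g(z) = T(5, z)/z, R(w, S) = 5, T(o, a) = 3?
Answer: I*sqrt(564230)/5 ≈ 150.23*I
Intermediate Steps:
F(C) = 1/(-10 + C)
g(z) = 3/z
p(P) = 14/5 + P**2 (p(P) = (P**2 + (3/P)*P) + 1/(-10 + 5) = (P**2 + 3) + 1/(-5) = (3 + P**2) - 1/5 = 14/5 + P**2)
sqrt(-23013 + p(21)) = sqrt(-23013 + (14/5 + 21**2)) = sqrt(-23013 + (14/5 + 441)) = sqrt(-23013 + 2219/5) = sqrt(-112846/5) = I*sqrt(564230)/5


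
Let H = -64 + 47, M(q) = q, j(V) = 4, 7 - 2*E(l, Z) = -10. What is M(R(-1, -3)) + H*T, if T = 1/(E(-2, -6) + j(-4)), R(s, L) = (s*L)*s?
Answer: -109/25 ≈ -4.3600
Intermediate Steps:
R(s, L) = L*s**2 (R(s, L) = (L*s)*s = L*s**2)
E(l, Z) = 17/2 (E(l, Z) = 7/2 - 1/2*(-10) = 7/2 + 5 = 17/2)
T = 2/25 (T = 1/(17/2 + 4) = 1/(25/2) = 2/25 ≈ 0.080000)
H = -17
M(R(-1, -3)) + H*T = -3*(-1)**2 - 17*2/25 = -3*1 - 34/25 = -3 - 34/25 = -109/25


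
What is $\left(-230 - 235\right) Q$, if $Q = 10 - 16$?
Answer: $2790$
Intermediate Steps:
$Q = -6$ ($Q = 10 - 16 = -6$)
$\left(-230 - 235\right) Q = \left(-230 - 235\right) \left(-6\right) = \left(-465\right) \left(-6\right) = 2790$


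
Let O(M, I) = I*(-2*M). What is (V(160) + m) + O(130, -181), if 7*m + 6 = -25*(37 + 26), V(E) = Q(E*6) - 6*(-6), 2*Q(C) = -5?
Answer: 656147/14 ≈ 46868.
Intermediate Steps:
Q(C) = -5/2 (Q(C) = (1/2)*(-5) = -5/2)
O(M, I) = -2*I*M
V(E) = 67/2 (V(E) = -5/2 - 6*(-6) = -5/2 + 36 = 67/2)
m = -1581/7 (m = -6/7 + (-25*(37 + 26))/7 = -6/7 + (-25*63)/7 = -6/7 + (1/7)*(-1575) = -6/7 - 225 = -1581/7 ≈ -225.86)
(V(160) + m) + O(130, -181) = (67/2 - 1581/7) - 2*(-181)*130 = -2693/14 + 47060 = 656147/14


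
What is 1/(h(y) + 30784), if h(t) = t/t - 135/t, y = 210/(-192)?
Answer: 7/216359 ≈ 3.2354e-5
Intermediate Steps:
y = -35/32 (y = 210*(-1/192) = -35/32 ≈ -1.0938)
h(t) = 1 - 135/t
1/(h(y) + 30784) = 1/((-135 - 35/32)/(-35/32) + 30784) = 1/(-32/35*(-4355/32) + 30784) = 1/(871/7 + 30784) = 1/(216359/7) = 7/216359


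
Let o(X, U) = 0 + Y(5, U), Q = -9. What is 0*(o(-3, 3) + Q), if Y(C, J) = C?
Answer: 0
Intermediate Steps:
o(X, U) = 5 (o(X, U) = 0 + 5 = 5)
0*(o(-3, 3) + Q) = 0*(5 - 9) = 0*(-4) = 0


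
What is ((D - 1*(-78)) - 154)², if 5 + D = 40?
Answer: 1681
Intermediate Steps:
D = 35 (D = -5 + 40 = 35)
((D - 1*(-78)) - 154)² = ((35 - 1*(-78)) - 154)² = ((35 + 78) - 154)² = (113 - 154)² = (-41)² = 1681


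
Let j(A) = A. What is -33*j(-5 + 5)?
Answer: 0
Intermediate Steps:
-33*j(-5 + 5) = -33*(-5 + 5) = -33*0 = 0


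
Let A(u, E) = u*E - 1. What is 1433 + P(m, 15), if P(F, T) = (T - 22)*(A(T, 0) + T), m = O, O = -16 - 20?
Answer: 1335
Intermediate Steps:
O = -36
m = -36
A(u, E) = -1 + E*u (A(u, E) = E*u - 1 = -1 + E*u)
P(F, T) = (-1 + T)*(-22 + T) (P(F, T) = (T - 22)*((-1 + 0*T) + T) = (-22 + T)*((-1 + 0) + T) = (-22 + T)*(-1 + T) = (-1 + T)*(-22 + T))
1433 + P(m, 15) = 1433 + (22 + 15**2 - 23*15) = 1433 + (22 + 225 - 345) = 1433 - 98 = 1335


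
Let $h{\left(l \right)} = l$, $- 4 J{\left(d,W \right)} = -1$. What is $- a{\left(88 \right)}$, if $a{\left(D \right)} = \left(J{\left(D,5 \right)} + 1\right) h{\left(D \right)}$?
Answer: $-110$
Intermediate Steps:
$J{\left(d,W \right)} = \frac{1}{4}$ ($J{\left(d,W \right)} = \left(- \frac{1}{4}\right) \left(-1\right) = \frac{1}{4}$)
$a{\left(D \right)} = \frac{5 D}{4}$ ($a{\left(D \right)} = \left(\frac{1}{4} + 1\right) D = \frac{5 D}{4}$)
$- a{\left(88 \right)} = - \frac{5 \cdot 88}{4} = \left(-1\right) 110 = -110$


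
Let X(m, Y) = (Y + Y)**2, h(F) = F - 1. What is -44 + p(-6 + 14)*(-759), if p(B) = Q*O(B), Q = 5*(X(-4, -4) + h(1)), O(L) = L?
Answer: -1943084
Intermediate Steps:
h(F) = -1 + F
X(m, Y) = 4*Y**2 (X(m, Y) = (2*Y)**2 = 4*Y**2)
Q = 320 (Q = 5*(4*(-4)**2 + (-1 + 1)) = 5*(4*16 + 0) = 5*(64 + 0) = 5*64 = 320)
p(B) = 320*B
-44 + p(-6 + 14)*(-759) = -44 + (320*(-6 + 14))*(-759) = -44 + (320*8)*(-759) = -44 + 2560*(-759) = -44 - 1943040 = -1943084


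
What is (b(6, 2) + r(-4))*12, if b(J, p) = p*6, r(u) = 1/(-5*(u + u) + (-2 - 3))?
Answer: 5052/35 ≈ 144.34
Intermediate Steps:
r(u) = 1/(-5 - 10*u) (r(u) = 1/(-10*u - 5) = 1/(-5 - 10*u))
b(J, p) = 6*p
(b(6, 2) + r(-4))*12 = (6*2 - 1/(5 + 10*(-4)))*12 = (12 - 1/(5 - 40))*12 = (12 - 1/(-35))*12 = (12 - 1*(-1/35))*12 = (12 + 1/35)*12 = (421/35)*12 = 5052/35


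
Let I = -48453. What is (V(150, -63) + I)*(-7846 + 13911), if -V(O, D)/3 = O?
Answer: -296596695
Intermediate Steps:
V(O, D) = -3*O
(V(150, -63) + I)*(-7846 + 13911) = (-3*150 - 48453)*(-7846 + 13911) = (-450 - 48453)*6065 = -48903*6065 = -296596695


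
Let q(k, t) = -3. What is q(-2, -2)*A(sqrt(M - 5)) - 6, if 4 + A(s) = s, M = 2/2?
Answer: 6 - 6*I ≈ 6.0 - 6.0*I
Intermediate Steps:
M = 1 (M = 2*(1/2) = 1)
A(s) = -4 + s
q(-2, -2)*A(sqrt(M - 5)) - 6 = -3*(-4 + sqrt(1 - 5)) - 6 = -3*(-4 + sqrt(-4)) - 6 = -3*(-4 + 2*I) - 6 = (12 - 6*I) - 6 = 6 - 6*I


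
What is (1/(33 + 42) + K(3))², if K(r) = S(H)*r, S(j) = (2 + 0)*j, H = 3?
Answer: 1825201/5625 ≈ 324.48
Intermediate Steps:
S(j) = 2*j
K(r) = 6*r (K(r) = (2*3)*r = 6*r)
(1/(33 + 42) + K(3))² = (1/(33 + 42) + 6*3)² = (1/75 + 18)² = (1351/75)² = 1825201/5625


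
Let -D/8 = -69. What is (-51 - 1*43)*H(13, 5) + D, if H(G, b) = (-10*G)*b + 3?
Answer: 61370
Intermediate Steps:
D = 552 (D = -8*(-69) = 552)
H(G, b) = 3 - 10*G*b (H(G, b) = -10*G*b + 3 = 3 - 10*G*b)
(-51 - 1*43)*H(13, 5) + D = (-51 - 1*43)*(3 - 10*13*5) + 552 = (-51 - 43)*(3 - 650) + 552 = -94*(-647) + 552 = 60818 + 552 = 61370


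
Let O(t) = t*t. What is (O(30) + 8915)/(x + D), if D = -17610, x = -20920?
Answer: -1963/7706 ≈ -0.25474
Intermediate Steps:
O(t) = t²
(O(30) + 8915)/(x + D) = (30² + 8915)/(-20920 - 17610) = (900 + 8915)/(-38530) = 9815*(-1/38530) = -1963/7706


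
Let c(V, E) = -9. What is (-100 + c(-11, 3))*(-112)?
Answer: 12208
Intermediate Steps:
(-100 + c(-11, 3))*(-112) = (-100 - 9)*(-112) = -109*(-112) = 12208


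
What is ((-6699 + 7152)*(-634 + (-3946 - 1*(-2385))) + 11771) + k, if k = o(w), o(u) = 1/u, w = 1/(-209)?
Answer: -982773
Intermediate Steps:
w = -1/209 ≈ -0.0047847
k = -209 (k = 1/(-1/209) = -209)
((-6699 + 7152)*(-634 + (-3946 - 1*(-2385))) + 11771) + k = ((-6699 + 7152)*(-634 + (-3946 - 1*(-2385))) + 11771) - 209 = (453*(-634 + (-3946 + 2385)) + 11771) - 209 = (453*(-634 - 1561) + 11771) - 209 = (453*(-2195) + 11771) - 209 = (-994335 + 11771) - 209 = -982564 - 209 = -982773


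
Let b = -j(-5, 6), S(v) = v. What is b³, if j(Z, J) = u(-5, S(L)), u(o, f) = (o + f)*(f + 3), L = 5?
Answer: 0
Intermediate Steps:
u(o, f) = (3 + f)*(f + o) (u(o, f) = (f + o)*(3 + f) = (3 + f)*(f + o))
j(Z, J) = 0 (j(Z, J) = 5² + 3*5 + 3*(-5) + 5*(-5) = 25 + 15 - 15 - 25 = 0)
b = 0 (b = -1*0 = 0)
b³ = 0³ = 0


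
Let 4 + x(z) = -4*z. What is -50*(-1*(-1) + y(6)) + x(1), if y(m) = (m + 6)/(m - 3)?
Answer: -258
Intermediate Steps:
x(z) = -4 - 4*z
y(m) = (6 + m)/(-3 + m)
-50*(-1*(-1) + y(6)) + x(1) = -50*(-1*(-1) + (6 + 6)/(-3 + 6)) + (-4 - 4*1) = -50*(1 + 12/3) + (-4 - 4) = -50*(1 + (1/3)*12) - 8 = -50*(1 + 4) - 8 = -50*5 - 8 = -250 - 8 = -258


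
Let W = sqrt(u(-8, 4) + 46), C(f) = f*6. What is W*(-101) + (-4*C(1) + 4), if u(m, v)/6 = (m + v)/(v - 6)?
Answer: -20 - 101*sqrt(58) ≈ -789.19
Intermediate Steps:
u(m, v) = 6*(m + v)/(-6 + v) (u(m, v) = 6*((m + v)/(v - 6)) = 6*((m + v)/(-6 + v)) = 6*(m + v)/(-6 + v))
C(f) = 6*f
W = sqrt(58) (W = sqrt(6*(-8 + 4)/(-6 + 4) + 46) = sqrt(6*(-4)/(-2) + 46) = sqrt(6*(-1/2)*(-4) + 46) = sqrt(12 + 46) = sqrt(58) ≈ 7.6158)
W*(-101) + (-4*C(1) + 4) = sqrt(58)*(-101) + (-24 + 4) = -101*sqrt(58) + (-4*6 + 4) = -101*sqrt(58) + (-24 + 4) = -101*sqrt(58) - 20 = -20 - 101*sqrt(58)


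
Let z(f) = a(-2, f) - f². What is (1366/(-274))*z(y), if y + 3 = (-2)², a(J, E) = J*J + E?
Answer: -2732/137 ≈ -19.942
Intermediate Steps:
a(J, E) = E + J² (a(J, E) = J² + E = E + J²)
y = 1 (y = -3 + (-2)² = -3 + 4 = 1)
z(f) = 4 + f - f² (z(f) = (f + (-2)²) - f² = (f + 4) - f² = (4 + f) - f² = 4 + f - f²)
(1366/(-274))*z(y) = (1366/(-274))*(4 + 1 - 1*1²) = (1366*(-1/274))*(4 + 1 - 1*1) = -683*(4 + 1 - 1)/137 = -683/137*4 = -2732/137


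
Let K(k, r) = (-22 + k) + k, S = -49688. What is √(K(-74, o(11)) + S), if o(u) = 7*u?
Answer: I*√49858 ≈ 223.29*I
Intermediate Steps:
K(k, r) = -22 + 2*k
√(K(-74, o(11)) + S) = √((-22 + 2*(-74)) - 49688) = √((-22 - 148) - 49688) = √(-170 - 49688) = √(-49858) = I*√49858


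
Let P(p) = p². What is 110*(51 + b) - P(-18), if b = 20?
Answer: 7486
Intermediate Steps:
110*(51 + b) - P(-18) = 110*(51 + 20) - 1*(-18)² = 110*71 - 1*324 = 7810 - 324 = 7486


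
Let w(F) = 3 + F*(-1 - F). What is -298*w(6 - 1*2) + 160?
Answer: 5226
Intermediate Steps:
-298*w(6 - 1*2) + 160 = -298*(3 - (6 - 1*2) - (6 - 1*2)²) + 160 = -298*(3 - (6 - 2) - (6 - 2)²) + 160 = -298*(3 - 1*4 - 1*4²) + 160 = -298*(3 - 4 - 1*16) + 160 = -298*(3 - 4 - 16) + 160 = -298*(-17) + 160 = 5066 + 160 = 5226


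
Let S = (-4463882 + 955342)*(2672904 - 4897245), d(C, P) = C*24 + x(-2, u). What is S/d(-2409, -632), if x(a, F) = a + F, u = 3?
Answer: -1560837874428/11563 ≈ -1.3499e+8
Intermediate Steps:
x(a, F) = F + a
d(C, P) = 1 + 24*C (d(C, P) = C*24 + (3 - 2) = 24*C + 1 = 1 + 24*C)
S = 7804189372140 (S = -3508540*(-2224341) = 7804189372140)
S/d(-2409, -632) = 7804189372140/(1 + 24*(-2409)) = 7804189372140/(1 - 57816) = 7804189372140/(-57815) = 7804189372140*(-1/57815) = -1560837874428/11563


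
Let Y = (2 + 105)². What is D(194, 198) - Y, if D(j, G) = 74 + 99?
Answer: -11276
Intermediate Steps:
D(j, G) = 173
Y = 11449 (Y = 107² = 11449)
D(194, 198) - Y = 173 - 1*11449 = 173 - 11449 = -11276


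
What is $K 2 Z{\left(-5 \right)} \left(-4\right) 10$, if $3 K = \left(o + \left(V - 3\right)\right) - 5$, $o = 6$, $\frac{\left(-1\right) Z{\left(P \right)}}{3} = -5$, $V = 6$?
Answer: $-1600$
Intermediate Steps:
$Z{\left(P \right)} = 15$ ($Z{\left(P \right)} = \left(-3\right) \left(-5\right) = 15$)
$K = \frac{4}{3}$ ($K = \frac{\left(6 + \left(6 - 3\right)\right) - 5}{3} = \frac{\left(6 + 3\right) - 5}{3} = \frac{9 - 5}{3} = \frac{1}{3} \cdot 4 = \frac{4}{3} \approx 1.3333$)
$K 2 Z{\left(-5 \right)} \left(-4\right) 10 = \frac{4 \cdot 2 \cdot 15 \left(-4\right)}{3} \cdot 10 = \frac{4 \cdot 30 \left(-4\right)}{3} \cdot 10 = \frac{4}{3} \left(-120\right) 10 = \left(-160\right) 10 = -1600$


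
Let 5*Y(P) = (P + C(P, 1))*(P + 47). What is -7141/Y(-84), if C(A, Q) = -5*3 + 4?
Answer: -193/19 ≈ -10.158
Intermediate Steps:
C(A, Q) = -11 (C(A, Q) = -15 + 4 = -11)
Y(P) = (-11 + P)*(47 + P)/5 (Y(P) = ((P - 11)*(P + 47))/5 = ((-11 + P)*(47 + P))/5 = (-11 + P)*(47 + P)/5)
-7141/Y(-84) = -7141/(-517/5 + (⅕)*(-84)² + (36/5)*(-84)) = -7141/(-517/5 + (⅕)*7056 - 3024/5) = -7141/(-517/5 + 7056/5 - 3024/5) = -7141/703 = -7141*1/703 = -193/19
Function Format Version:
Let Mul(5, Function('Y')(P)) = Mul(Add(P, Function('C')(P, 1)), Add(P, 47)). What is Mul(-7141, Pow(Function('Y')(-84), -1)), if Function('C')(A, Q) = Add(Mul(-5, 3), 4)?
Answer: Rational(-193, 19) ≈ -10.158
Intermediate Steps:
Function('C')(A, Q) = -11 (Function('C')(A, Q) = Add(-15, 4) = -11)
Function('Y')(P) = Mul(Rational(1, 5), Add(-11, P), Add(47, P)) (Function('Y')(P) = Mul(Rational(1, 5), Mul(Add(P, -11), Add(P, 47))) = Mul(Rational(1, 5), Mul(Add(-11, P), Add(47, P))) = Mul(Rational(1, 5), Add(-11, P), Add(47, P)))
Mul(-7141, Pow(Function('Y')(-84), -1)) = Mul(-7141, Pow(Add(Rational(-517, 5), Mul(Rational(1, 5), Pow(-84, 2)), Mul(Rational(36, 5), -84)), -1)) = Mul(-7141, Pow(Add(Rational(-517, 5), Mul(Rational(1, 5), 7056), Rational(-3024, 5)), -1)) = Mul(-7141, Pow(Add(Rational(-517, 5), Rational(7056, 5), Rational(-3024, 5)), -1)) = Mul(-7141, Pow(703, -1)) = Mul(-7141, Rational(1, 703)) = Rational(-193, 19)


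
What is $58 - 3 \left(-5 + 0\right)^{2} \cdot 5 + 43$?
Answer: $-21707$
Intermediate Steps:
$58 - 3 \left(-5 + 0\right)^{2} \cdot 5 + 43 = 58 - 3 \left(-5\right)^{2} \cdot 5 + 43 = 58 \left(-3\right) 25 \cdot 5 + 43 = 58 \left(\left(-75\right) 5\right) + 43 = 58 \left(-375\right) + 43 = -21750 + 43 = -21707$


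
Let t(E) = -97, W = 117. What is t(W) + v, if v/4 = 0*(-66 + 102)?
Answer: -97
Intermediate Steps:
v = 0 (v = 4*(0*(-66 + 102)) = 4*(0*36) = 4*0 = 0)
t(W) + v = -97 + 0 = -97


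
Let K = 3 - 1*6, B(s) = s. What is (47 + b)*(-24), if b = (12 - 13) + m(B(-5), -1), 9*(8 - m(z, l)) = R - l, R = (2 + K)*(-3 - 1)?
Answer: -3848/3 ≈ -1282.7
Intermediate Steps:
K = -3 (K = 3 - 6 = -3)
R = 4 (R = (2 - 3)*(-3 - 1) = -1*(-4) = 4)
m(z, l) = 68/9 + l/9 (m(z, l) = 8 - (4 - l)/9 = 8 + (-4/9 + l/9) = 68/9 + l/9)
b = 58/9 (b = (12 - 13) + (68/9 + (1/9)*(-1)) = -1 + (68/9 - 1/9) = -1 + 67/9 = 58/9 ≈ 6.4444)
(47 + b)*(-24) = (47 + 58/9)*(-24) = (481/9)*(-24) = -3848/3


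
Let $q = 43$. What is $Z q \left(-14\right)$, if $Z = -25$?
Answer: $15050$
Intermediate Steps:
$Z q \left(-14\right) = \left(-25\right) 43 \left(-14\right) = \left(-1075\right) \left(-14\right) = 15050$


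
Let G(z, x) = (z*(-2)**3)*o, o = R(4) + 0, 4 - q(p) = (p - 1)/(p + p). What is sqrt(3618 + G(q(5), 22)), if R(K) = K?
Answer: 3*sqrt(9730)/5 ≈ 59.184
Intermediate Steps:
q(p) = 4 - (-1 + p)/(2*p) (q(p) = 4 - (p - 1)/(p + p) = 4 - (-1 + p)/(2*p))
o = 4 (o = 4 + 0 = 4)
G(z, x) = -32*z (G(z, x) = (z*(-2)**3)*4 = (z*(-8))*4 = -8*z*4 = -32*z)
sqrt(3618 + G(q(5), 22)) = sqrt(3618 - 16*(1 + 7*5)/5) = sqrt(3618 - 16*(1 + 35)/5) = sqrt(3618 - 16*36/5) = sqrt(3618 - 32*18/5) = sqrt(3618 - 576/5) = sqrt(17514/5) = 3*sqrt(9730)/5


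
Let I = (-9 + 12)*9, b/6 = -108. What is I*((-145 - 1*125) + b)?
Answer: -24786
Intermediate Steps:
b = -648 (b = 6*(-108) = -648)
I = 27 (I = 3*9 = 27)
I*((-145 - 1*125) + b) = 27*((-145 - 1*125) - 648) = 27*((-145 - 125) - 648) = 27*(-270 - 648) = 27*(-918) = -24786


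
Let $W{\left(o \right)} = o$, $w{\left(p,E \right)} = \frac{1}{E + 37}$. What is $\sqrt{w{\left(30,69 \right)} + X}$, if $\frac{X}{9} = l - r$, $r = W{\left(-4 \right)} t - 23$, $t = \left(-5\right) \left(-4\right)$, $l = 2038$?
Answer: $\frac{\sqrt{216506590}}{106} \approx 138.81$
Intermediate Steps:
$w{\left(p,E \right)} = \frac{1}{37 + E}$
$t = 20$
$r = -103$ ($r = \left(-4\right) 20 - 23 = -80 - 23 = -103$)
$X = 19269$ ($X = 9 \left(2038 - -103\right) = 9 \left(2038 + 103\right) = 9 \cdot 2141 = 19269$)
$\sqrt{w{\left(30,69 \right)} + X} = \sqrt{\frac{1}{37 + 69} + 19269} = \sqrt{\frac{1}{106} + 19269} = \sqrt{\frac{2042515}{106}} = \frac{\sqrt{216506590}}{106}$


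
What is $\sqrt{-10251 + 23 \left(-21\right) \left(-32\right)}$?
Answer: $\sqrt{5205} \approx 72.146$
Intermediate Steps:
$\sqrt{-10251 + 23 \left(-21\right) \left(-32\right)} = \sqrt{-10251 - -15456} = \sqrt{-10251 + 15456} = \sqrt{5205}$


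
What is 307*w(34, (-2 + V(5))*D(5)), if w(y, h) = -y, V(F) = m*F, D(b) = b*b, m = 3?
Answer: -10438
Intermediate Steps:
D(b) = b²
V(F) = 3*F
307*w(34, (-2 + V(5))*D(5)) = 307*(-1*34) = 307*(-34) = -10438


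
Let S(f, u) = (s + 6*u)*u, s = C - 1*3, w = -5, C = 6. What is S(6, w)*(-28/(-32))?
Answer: 945/8 ≈ 118.13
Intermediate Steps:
s = 3 (s = 6 - 1*3 = 6 - 3 = 3)
S(f, u) = u*(3 + 6*u) (S(f, u) = (3 + 6*u)*u = u*(3 + 6*u))
S(6, w)*(-28/(-32)) = (3*(-5)*(1 + 2*(-5)))*(-28/(-32)) = (3*(-5)*(1 - 10))*(-28*(-1/32)) = (3*(-5)*(-9))*(7/8) = 135*(7/8) = 945/8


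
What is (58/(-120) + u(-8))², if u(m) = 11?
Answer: 398161/3600 ≈ 110.60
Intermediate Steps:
(58/(-120) + u(-8))² = (58/(-120) + 11)² = (58*(-1/120) + 11)² = (-29/60 + 11)² = (631/60)² = 398161/3600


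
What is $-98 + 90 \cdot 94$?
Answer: $8362$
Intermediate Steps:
$-98 + 90 \cdot 94 = -98 + 8460 = 8362$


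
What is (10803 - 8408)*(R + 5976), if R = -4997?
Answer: 2344705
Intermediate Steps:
(10803 - 8408)*(R + 5976) = (10803 - 8408)*(-4997 + 5976) = 2395*979 = 2344705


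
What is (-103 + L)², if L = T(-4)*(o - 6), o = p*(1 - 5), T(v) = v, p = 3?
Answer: 961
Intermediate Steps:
o = -12 (o = 3*(1 - 5) = 3*(-4) = -12)
L = 72 (L = -4*(-12 - 6) = -4*(-18) = 72)
(-103 + L)² = (-103 + 72)² = (-31)² = 961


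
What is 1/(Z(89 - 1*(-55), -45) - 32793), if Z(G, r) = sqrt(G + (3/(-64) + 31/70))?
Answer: -73456320/2408852778313 - 8*sqrt(11320645)/2408852778313 ≈ -3.0506e-5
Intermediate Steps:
Z(G, r) = sqrt(887/2240 + G) (Z(G, r) = sqrt(G + (3*(-1/64) + 31*(1/70))) = sqrt(G + (-3/64 + 31/70)) = sqrt(G + 887/2240) = sqrt(887/2240 + G))
1/(Z(89 - 1*(-55), -45) - 32793) = 1/(sqrt(31045 + 78400*(89 - 1*(-55)))/280 - 32793) = 1/(sqrt(31045 + 78400*(89 + 55))/280 - 32793) = 1/(sqrt(31045 + 78400*144)/280 - 32793) = 1/(sqrt(31045 + 11289600)/280 - 32793) = 1/(sqrt(11320645)/280 - 32793) = 1/(-32793 + sqrt(11320645)/280)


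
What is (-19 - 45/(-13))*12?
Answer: -2424/13 ≈ -186.46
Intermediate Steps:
(-19 - 45/(-13))*12 = (-19 - 45*(-1/13))*12 = (-19 + 45/13)*12 = -202/13*12 = -2424/13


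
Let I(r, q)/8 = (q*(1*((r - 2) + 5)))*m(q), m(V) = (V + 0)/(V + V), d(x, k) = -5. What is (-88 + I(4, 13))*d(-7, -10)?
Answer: -1380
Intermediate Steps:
m(V) = ½ (m(V) = V/((2*V)) = V*(1/(2*V)) = ½)
I(r, q) = 4*q*(3 + r) (I(r, q) = 8*((q*(1*((r - 2) + 5)))*(½)) = 8*((q*(1*((-2 + r) + 5)))*(½)) = 8*((q*(1*(3 + r)))*(½)) = 8*((q*(3 + r))*(½)) = 8*(q*(3 + r)/2) = 4*q*(3 + r))
(-88 + I(4, 13))*d(-7, -10) = (-88 + 4*13*(3 + 4))*(-5) = (-88 + 4*13*7)*(-5) = (-88 + 364)*(-5) = 276*(-5) = -1380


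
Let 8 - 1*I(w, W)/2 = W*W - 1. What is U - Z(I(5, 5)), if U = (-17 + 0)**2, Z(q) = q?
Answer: 321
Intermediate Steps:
I(w, W) = 18 - 2*W**2 (I(w, W) = 16 - 2*(W*W - 1) = 16 - 2*(W**2 - 1) = 16 - 2*(-1 + W**2) = 16 + (2 - 2*W**2) = 18 - 2*W**2)
U = 289 (U = (-17)**2 = 289)
U - Z(I(5, 5)) = 289 - (18 - 2*5**2) = 289 - (18 - 2*25) = 289 - (18 - 50) = 289 - 1*(-32) = 289 + 32 = 321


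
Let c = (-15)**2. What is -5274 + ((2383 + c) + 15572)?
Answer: 12906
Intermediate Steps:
c = 225
-5274 + ((2383 + c) + 15572) = -5274 + ((2383 + 225) + 15572) = -5274 + (2608 + 15572) = -5274 + 18180 = 12906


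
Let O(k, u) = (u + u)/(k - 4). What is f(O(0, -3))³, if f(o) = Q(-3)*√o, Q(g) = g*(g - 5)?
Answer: 10368*√6 ≈ 25396.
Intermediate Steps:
Q(g) = g*(-5 + g)
O(k, u) = 2*u/(-4 + k) (O(k, u) = (2*u)/(-4 + k) = 2*u/(-4 + k))
f(o) = 24*√o (f(o) = (-3*(-5 - 3))*√o = (-3*(-8))*√o = 24*√o)
f(O(0, -3))³ = (24*√(2*(-3)/(-4 + 0)))³ = (24*√(2*(-3)/(-4)))³ = (24*√(2*(-3)*(-¼)))³ = (24*√(3/2))³ = (24*(√6/2))³ = (12*√6)³ = 10368*√6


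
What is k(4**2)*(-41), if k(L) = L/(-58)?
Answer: 328/29 ≈ 11.310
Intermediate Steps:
k(L) = -L/58 (k(L) = L*(-1/58) = -L/58)
k(4**2)*(-41) = -1/58*4**2*(-41) = -1/58*16*(-41) = -8/29*(-41) = 328/29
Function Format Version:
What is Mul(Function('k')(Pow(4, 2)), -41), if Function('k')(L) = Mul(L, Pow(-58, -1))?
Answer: Rational(328, 29) ≈ 11.310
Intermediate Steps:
Function('k')(L) = Mul(Rational(-1, 58), L) (Function('k')(L) = Mul(L, Rational(-1, 58)) = Mul(Rational(-1, 58), L))
Mul(Function('k')(Pow(4, 2)), -41) = Mul(Mul(Rational(-1, 58), Pow(4, 2)), -41) = Mul(Mul(Rational(-1, 58), 16), -41) = Mul(Rational(-8, 29), -41) = Rational(328, 29)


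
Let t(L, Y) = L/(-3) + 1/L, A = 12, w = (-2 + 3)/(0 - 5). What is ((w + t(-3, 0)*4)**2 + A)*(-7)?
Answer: -28483/225 ≈ -126.59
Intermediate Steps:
w = -1/5 (w = 1/(-5) = 1*(-1/5) = -1/5 ≈ -0.20000)
t(L, Y) = 1/L - L/3 (t(L, Y) = L*(-1/3) + 1/L = -L/3 + 1/L = 1/L - L/3)
((w + t(-3, 0)*4)**2 + A)*(-7) = ((-1/5 + (1/(-3) - 1/3*(-3))*4)**2 + 12)*(-7) = ((-1/5 + (-1/3 + 1)*4)**2 + 12)*(-7) = ((-1/5 + (2/3)*4)**2 + 12)*(-7) = ((-1/5 + 8/3)**2 + 12)*(-7) = ((37/15)**2 + 12)*(-7) = (1369/225 + 12)*(-7) = (4069/225)*(-7) = -28483/225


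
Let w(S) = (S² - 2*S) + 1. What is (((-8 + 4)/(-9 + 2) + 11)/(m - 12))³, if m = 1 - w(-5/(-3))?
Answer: -387420489/374805361 ≈ -1.0337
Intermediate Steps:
w(S) = 1 + S² - 2*S
m = 5/9 (m = 1 - (1 + (-5/(-3))² - (-10)/(-3)) = 1 - (1 + (-5*(-⅓))² - (-10)*(-1)/3) = 1 - (1 + (5/3)² - 2*5/3) = 1 - (1 + 25/9 - 10/3) = 1 - 1*4/9 = 1 - 4/9 = 5/9 ≈ 0.55556)
(((-8 + 4)/(-9 + 2) + 11)/(m - 12))³ = (((-8 + 4)/(-9 + 2) + 11)/(5/9 - 12))³ = ((-4/(-7) + 11)/(-103/9))³ = ((-4*(-⅐) + 11)*(-9/103))³ = ((4/7 + 11)*(-9/103))³ = ((81/7)*(-9/103))³ = (-729/721)³ = -387420489/374805361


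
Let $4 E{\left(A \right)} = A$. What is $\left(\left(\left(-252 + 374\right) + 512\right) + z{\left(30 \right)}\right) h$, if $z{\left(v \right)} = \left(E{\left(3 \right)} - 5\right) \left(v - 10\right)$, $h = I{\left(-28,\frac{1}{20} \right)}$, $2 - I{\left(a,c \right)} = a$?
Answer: $16470$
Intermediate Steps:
$E{\left(A \right)} = \frac{A}{4}$
$I{\left(a,c \right)} = 2 - a$
$h = 30$ ($h = 2 - -28 = 2 + 28 = 30$)
$z{\left(v \right)} = \frac{85}{2} - \frac{17 v}{4}$ ($z{\left(v \right)} = \left(\frac{1}{4} \cdot 3 - 5\right) \left(v - 10\right) = \left(\frac{3}{4} - 5\right) \left(-10 + v\right) = - \frac{17 \left(-10 + v\right)}{4} = \frac{85}{2} - \frac{17 v}{4}$)
$\left(\left(\left(-252 + 374\right) + 512\right) + z{\left(30 \right)}\right) h = \left(\left(\left(-252 + 374\right) + 512\right) + \left(\frac{85}{2} - \frac{255}{2}\right)\right) 30 = \left(\left(122 + 512\right) + \left(\frac{85}{2} - \frac{255}{2}\right)\right) 30 = \left(634 - 85\right) 30 = 549 \cdot 30 = 16470$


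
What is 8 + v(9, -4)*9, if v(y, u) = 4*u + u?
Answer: -172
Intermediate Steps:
v(y, u) = 5*u
8 + v(9, -4)*9 = 8 + (5*(-4))*9 = 8 - 20*9 = 8 - 180 = -172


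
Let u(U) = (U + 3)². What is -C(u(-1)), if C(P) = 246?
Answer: -246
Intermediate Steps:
u(U) = (3 + U)²
-C(u(-1)) = -1*246 = -246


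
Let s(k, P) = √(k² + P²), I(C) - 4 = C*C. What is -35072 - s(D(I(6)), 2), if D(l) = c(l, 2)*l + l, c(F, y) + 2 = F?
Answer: -35072 - 2*√608401 ≈ -36632.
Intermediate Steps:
c(F, y) = -2 + F
I(C) = 4 + C² (I(C) = 4 + C*C = 4 + C²)
D(l) = l + l*(-2 + l) (D(l) = (-2 + l)*l + l = l*(-2 + l) + l = l + l*(-2 + l))
s(k, P) = √(P² + k²)
-35072 - s(D(I(6)), 2) = -35072 - √(2² + ((4 + 6²)*(-1 + (4 + 6²)))²) = -35072 - √(4 + ((4 + 36)*(-1 + (4 + 36)))²) = -35072 - √(4 + (40*(-1 + 40))²) = -35072 - √(4 + (40*39)²) = -35072 - √(4 + 1560²) = -35072 - √(4 + 2433600) = -35072 - √2433604 = -35072 - 2*√608401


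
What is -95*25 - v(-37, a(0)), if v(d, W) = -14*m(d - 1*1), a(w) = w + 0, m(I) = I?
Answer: -2907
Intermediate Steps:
a(w) = w
v(d, W) = 14 - 14*d (v(d, W) = -14*(d - 1*1) = -14*(d - 1) = -14*(-1 + d) = 14 - 14*d)
-95*25 - v(-37, a(0)) = -95*25 - (14 - 14*(-37)) = -2375 - (14 + 518) = -2375 - 1*532 = -2375 - 532 = -2907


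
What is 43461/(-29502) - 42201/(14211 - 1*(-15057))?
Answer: -470825/161516 ≈ -2.9150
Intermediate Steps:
43461/(-29502) - 42201/(14211 - 1*(-15057)) = 43461*(-1/29502) - 42201/(14211 + 15057) = -439/298 - 42201/29268 = -439/298 - 42201*1/29268 = -439/298 - 1563/1084 = -470825/161516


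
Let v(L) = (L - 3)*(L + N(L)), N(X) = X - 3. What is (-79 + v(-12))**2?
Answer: 106276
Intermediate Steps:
N(X) = -3 + X
v(L) = (-3 + L)*(-3 + 2*L) (v(L) = (L - 3)*(L + (-3 + L)) = (-3 + L)*(-3 + 2*L))
(-79 + v(-12))**2 = (-79 + (9 - 9*(-12) + 2*(-12)**2))**2 = (-79 + (9 + 108 + 2*144))**2 = (-79 + (9 + 108 + 288))**2 = (-79 + 405)**2 = 326**2 = 106276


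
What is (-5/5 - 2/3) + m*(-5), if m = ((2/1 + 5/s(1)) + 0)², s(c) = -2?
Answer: -35/12 ≈ -2.9167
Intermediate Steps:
m = ¼ (m = ((2/1 + 5/(-2)) + 0)² = ((2*1 + 5*(-½)) + 0)² = ((2 - 5/2) + 0)² = (-½ + 0)² = (-½)² = ¼ ≈ 0.25000)
(-5/5 - 2/3) + m*(-5) = (-5/5 - 2/3) + (¼)*(-5) = (-5*⅕ - 2*⅓) - 5/4 = (-1 - ⅔) - 5/4 = -5/3 - 5/4 = -35/12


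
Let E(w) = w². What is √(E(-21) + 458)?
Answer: √899 ≈ 29.983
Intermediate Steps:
√(E(-21) + 458) = √((-21)² + 458) = √(441 + 458) = √899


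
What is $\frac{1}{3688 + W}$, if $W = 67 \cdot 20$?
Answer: $\frac{1}{5028} \approx 0.00019889$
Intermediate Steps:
$W = 1340$
$\frac{1}{3688 + W} = \frac{1}{3688 + 1340} = \frac{1}{5028}$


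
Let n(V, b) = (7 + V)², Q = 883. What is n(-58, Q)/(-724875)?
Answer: -867/241625 ≈ -0.0035882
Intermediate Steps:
n(-58, Q)/(-724875) = (7 - 58)²/(-724875) = (-51)²*(-1/724875) = 2601*(-1/724875) = -867/241625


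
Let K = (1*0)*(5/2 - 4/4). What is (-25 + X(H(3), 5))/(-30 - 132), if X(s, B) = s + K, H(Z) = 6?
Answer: 19/162 ≈ 0.11728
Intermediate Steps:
K = 0 (K = 0*(5*(1/2) - 4*1/4) = 0*(5/2 - 1) = 0*(3/2) = 0)
X(s, B) = s (X(s, B) = s + 0 = s)
(-25 + X(H(3), 5))/(-30 - 132) = (-25 + 6)/(-30 - 132) = -19/(-162) = -1/162*(-19) = 19/162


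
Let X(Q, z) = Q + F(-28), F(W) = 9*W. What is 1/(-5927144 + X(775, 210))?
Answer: -1/5926621 ≈ -1.6873e-7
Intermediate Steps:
X(Q, z) = -252 + Q (X(Q, z) = Q + 9*(-28) = Q - 252 = -252 + Q)
1/(-5927144 + X(775, 210)) = 1/(-5927144 + (-252 + 775)) = 1/(-5927144 + 523) = 1/(-5926621) = -1/5926621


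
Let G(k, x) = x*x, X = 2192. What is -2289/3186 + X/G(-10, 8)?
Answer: 71221/2124 ≈ 33.532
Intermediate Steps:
G(k, x) = x**2
-2289/3186 + X/G(-10, 8) = -2289/3186 + 2192/(8**2) = -2289*1/3186 + 2192/64 = -763/1062 + 2192*(1/64) = -763/1062 + 137/4 = 71221/2124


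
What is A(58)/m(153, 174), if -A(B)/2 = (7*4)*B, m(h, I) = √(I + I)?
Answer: -56*√87/3 ≈ -174.11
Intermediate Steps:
m(h, I) = √2*√I (m(h, I) = √(2*I) = √2*√I)
A(B) = -56*B (A(B) = -2*7*4*B = -56*B)
A(58)/m(153, 174) = (-56*58)/((√2*√174)) = -3248*√87/174 = -56*√87/3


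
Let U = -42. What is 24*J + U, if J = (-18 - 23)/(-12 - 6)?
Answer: 38/3 ≈ 12.667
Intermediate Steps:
J = 41/18 (J = -41/(-18) = -41*(-1/18) = 41/18 ≈ 2.2778)
24*J + U = 24*(41/18) - 42 = 164/3 - 42 = 38/3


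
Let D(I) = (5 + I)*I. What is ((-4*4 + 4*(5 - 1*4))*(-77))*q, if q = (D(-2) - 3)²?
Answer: 74844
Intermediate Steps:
D(I) = I*(5 + I)
q = 81 (q = (-2*(5 - 2) - 3)² = (-2*3 - 3)² = (-6 - 3)² = (-9)² = 81)
((-4*4 + 4*(5 - 1*4))*(-77))*q = ((-4*4 + 4*(5 - 1*4))*(-77))*81 = ((-16 + 4*(5 - 4))*(-77))*81 = ((-16 + 4*1)*(-77))*81 = ((-16 + 4)*(-77))*81 = -12*(-77)*81 = 924*81 = 74844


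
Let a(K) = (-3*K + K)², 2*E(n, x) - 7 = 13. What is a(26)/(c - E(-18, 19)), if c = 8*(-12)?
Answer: -1352/53 ≈ -25.509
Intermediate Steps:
E(n, x) = 10 (E(n, x) = 7/2 + (½)*13 = 7/2 + 13/2 = 10)
c = -96
a(K) = 4*K² (a(K) = (-2*K)² = 4*K²)
a(26)/(c - E(-18, 19)) = (4*26²)/(-96 - 1*10) = (4*676)/(-96 - 10) = 2704/(-106) = 2704*(-1/106) = -1352/53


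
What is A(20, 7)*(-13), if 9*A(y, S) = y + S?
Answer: -39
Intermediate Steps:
A(y, S) = S/9 + y/9 (A(y, S) = (y + S)/9 = (S + y)/9 = S/9 + y/9)
A(20, 7)*(-13) = ((⅑)*7 + (⅑)*20)*(-13) = (7/9 + 20/9)*(-13) = 3*(-13) = -39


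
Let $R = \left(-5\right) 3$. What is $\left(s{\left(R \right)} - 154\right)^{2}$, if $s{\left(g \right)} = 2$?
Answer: $23104$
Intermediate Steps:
$R = -15$
$\left(s{\left(R \right)} - 154\right)^{2} = \left(2 - 154\right)^{2} = \left(-152\right)^{2} = 23104$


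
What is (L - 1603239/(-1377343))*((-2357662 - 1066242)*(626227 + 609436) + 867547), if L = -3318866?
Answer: 1758168600411854032860745/125213 ≈ 1.4041e+19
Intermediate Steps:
(L - 1603239/(-1377343))*((-2357662 - 1066242)*(626227 + 609436) + 867547) = (-3318866 - 1603239/(-1377343))*((-2357662 - 1066242)*(626227 + 609436) + 867547) = (-3318866 - 1603239*(-1/1377343))*(-3423904*1235663 + 867547) = (-3318866 + 145749/125213)*(-4230791488352 + 867547) = -415565022709/125213*(-4230790620805) = 1758168600411854032860745/125213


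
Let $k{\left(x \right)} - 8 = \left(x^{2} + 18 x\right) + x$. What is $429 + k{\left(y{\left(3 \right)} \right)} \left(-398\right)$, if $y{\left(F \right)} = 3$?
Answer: $-29023$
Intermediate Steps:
$k{\left(x \right)} = 8 + x^{2} + 19 x$ ($k{\left(x \right)} = 8 + \left(\left(x^{2} + 18 x\right) + x\right) = 8 + \left(x^{2} + 19 x\right) = 8 + x^{2} + 19 x$)
$429 + k{\left(y{\left(3 \right)} \right)} \left(-398\right) = 429 + \left(8 + 3^{2} + 19 \cdot 3\right) \left(-398\right) = 429 + \left(8 + 9 + 57\right) \left(-398\right) = 429 + 74 \left(-398\right) = 429 - 29452 = -29023$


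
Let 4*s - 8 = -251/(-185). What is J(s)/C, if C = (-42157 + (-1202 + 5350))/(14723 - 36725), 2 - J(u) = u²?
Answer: -20914672161/10406864200 ≈ -2.0097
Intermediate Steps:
s = 1731/740 (s = 2 + (-251/(-185))/4 = 2 + (-251*(-1/185))/4 = 2 + (¼)*(251/185) = 2 + 251/740 = 1731/740 ≈ 2.3392)
J(u) = 2 - u²
C = 38009/22002 (C = (-42157 + 4148)/(-22002) = -38009*(-1/22002) = 38009/22002 ≈ 1.7275)
J(s)/C = (2 - (1731/740)²)/(38009/22002) = (2 - 1*2996361/547600)*(22002/38009) = (2 - 2996361/547600)*(22002/38009) = -1901161/547600*22002/38009 = -20914672161/10406864200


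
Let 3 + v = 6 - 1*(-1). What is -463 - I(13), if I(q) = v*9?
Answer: -499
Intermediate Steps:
v = 4 (v = -3 + (6 - 1*(-1)) = -3 + (6 + 1) = -3 + 7 = 4)
I(q) = 36 (I(q) = 4*9 = 36)
-463 - I(13) = -463 - 1*36 = -463 - 36 = -499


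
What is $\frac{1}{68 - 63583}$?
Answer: $- \frac{1}{63515} \approx -1.5744 \cdot 10^{-5}$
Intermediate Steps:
$\frac{1}{68 - 63583} = \frac{1}{-63515} = - \frac{1}{63515}$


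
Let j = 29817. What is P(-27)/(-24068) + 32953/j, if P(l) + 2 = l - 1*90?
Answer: 796661027/717635556 ≈ 1.1101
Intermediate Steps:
P(l) = -92 + l (P(l) = -2 + (l - 1*90) = -2 + (l - 90) = -2 + (-90 + l) = -92 + l)
P(-27)/(-24068) + 32953/j = (-92 - 27)/(-24068) + 32953/29817 = -119*(-1/24068) + 32953*(1/29817) = 119/24068 + 32953/29817 = 796661027/717635556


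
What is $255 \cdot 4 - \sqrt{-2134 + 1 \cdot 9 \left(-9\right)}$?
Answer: $1020 - i \sqrt{2215} \approx 1020.0 - 47.064 i$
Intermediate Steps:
$255 \cdot 4 - \sqrt{-2134 + 1 \cdot 9 \left(-9\right)} = 1020 - \sqrt{-2134 + 9 \left(-9\right)} = 1020 - \sqrt{-2134 - 81} = 1020 - \sqrt{-2215} = 1020 - i \sqrt{2215}$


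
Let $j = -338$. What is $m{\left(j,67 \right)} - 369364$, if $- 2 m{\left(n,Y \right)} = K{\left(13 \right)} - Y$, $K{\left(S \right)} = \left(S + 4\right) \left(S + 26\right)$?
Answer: $-369662$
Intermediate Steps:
$K{\left(S \right)} = \left(4 + S\right) \left(26 + S\right)$
$m{\left(n,Y \right)} = - \frac{663}{2} + \frac{Y}{2}$ ($m{\left(n,Y \right)} = - \frac{\left(104 + 13^{2} + 30 \cdot 13\right) - Y}{2} = - \frac{\left(104 + 169 + 390\right) - Y}{2} = - \frac{663 - Y}{2} = - \frac{663}{2} + \frac{Y}{2}$)
$m{\left(j,67 \right)} - 369364 = \left(- \frac{663}{2} + \frac{1}{2} \cdot 67\right) - 369364 = \left(- \frac{663}{2} + \frac{67}{2}\right) - 369364 = -298 - 369364 = -369662$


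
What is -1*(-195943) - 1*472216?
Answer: -276273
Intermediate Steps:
-1*(-195943) - 1*472216 = 195943 - 472216 = -276273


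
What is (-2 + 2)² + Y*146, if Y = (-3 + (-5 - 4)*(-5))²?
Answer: 257544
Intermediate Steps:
Y = 1764 (Y = (-3 - 9*(-5))² = (-3 + 45)² = 42² = 1764)
(-2 + 2)² + Y*146 = (-2 + 2)² + 1764*146 = 0² + 257544 = 0 + 257544 = 257544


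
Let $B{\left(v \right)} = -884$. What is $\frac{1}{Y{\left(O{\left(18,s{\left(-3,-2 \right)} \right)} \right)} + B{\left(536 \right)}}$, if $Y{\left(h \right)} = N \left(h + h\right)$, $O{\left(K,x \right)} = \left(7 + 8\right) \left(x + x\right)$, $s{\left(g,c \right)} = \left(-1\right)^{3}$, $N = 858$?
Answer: $- \frac{1}{52364} \approx -1.9097 \cdot 10^{-5}$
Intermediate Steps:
$s{\left(g,c \right)} = -1$
$O{\left(K,x \right)} = 30 x$ ($O{\left(K,x \right)} = 15 \cdot 2 x = 30 x$)
$Y{\left(h \right)} = 1716 h$ ($Y{\left(h \right)} = 858 \left(h + h\right) = 858 \cdot 2 h = 1716 h$)
$\frac{1}{Y{\left(O{\left(18,s{\left(-3,-2 \right)} \right)} \right)} + B{\left(536 \right)}} = \frac{1}{1716 \cdot 30 \left(-1\right) - 884} = \frac{1}{1716 \left(-30\right) - 884} = \frac{1}{-51480 - 884} = \frac{1}{-52364} = - \frac{1}{52364}$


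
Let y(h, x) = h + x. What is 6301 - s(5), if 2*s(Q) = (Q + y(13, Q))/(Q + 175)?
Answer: 2268337/360 ≈ 6300.9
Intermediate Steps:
s(Q) = (13 + 2*Q)/(2*(175 + Q)) (s(Q) = ((Q + (13 + Q))/(Q + 175))/2 = ((13 + 2*Q)/(175 + Q))/2 = (13 + 2*Q)/(2*(175 + Q)))
6301 - s(5) = 6301 - (13/2 + 5)/(175 + 5) = 6301 - 23/(180*2) = 6301 - 1*23/360 = 6301 - 23/360 = 2268337/360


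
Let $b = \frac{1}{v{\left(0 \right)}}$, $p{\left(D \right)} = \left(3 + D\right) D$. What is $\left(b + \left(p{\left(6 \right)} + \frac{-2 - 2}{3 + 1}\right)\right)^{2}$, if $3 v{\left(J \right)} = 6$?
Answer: $\frac{11449}{4} \approx 2862.3$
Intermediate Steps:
$p{\left(D \right)} = D \left(3 + D\right)$
$v{\left(J \right)} = 2$ ($v{\left(J \right)} = \frac{1}{3} \cdot 6 = 2$)
$b = \frac{1}{2} \approx 0.5$
$\left(b + \left(p{\left(6 \right)} + \frac{-2 - 2}{3 + 1}\right)\right)^{2} = \left(\frac{1}{2} + \left(6 \left(3 + 6\right) + \frac{-2 - 2}{3 + 1}\right)\right)^{2} = \left(\frac{1}{2} + \left(6 \cdot 9 - \frac{4}{4}\right)\right)^{2} = \left(\frac{1}{2} + \left(54 - 1\right)\right)^{2} = \left(\frac{1}{2} + 53\right)^{2} = \left(\frac{107}{2}\right)^{2} = \frac{11449}{4}$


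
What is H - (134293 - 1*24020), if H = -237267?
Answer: -347540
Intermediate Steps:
H - (134293 - 1*24020) = -237267 - (134293 - 1*24020) = -237267 - (134293 - 24020) = -237267 - 1*110273 = -237267 - 110273 = -347540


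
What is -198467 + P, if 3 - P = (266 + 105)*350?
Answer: -328314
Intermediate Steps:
P = -129847 (P = 3 - (266 + 105)*350 = 3 - 371*350 = 3 - 1*129850 = 3 - 129850 = -129847)
-198467 + P = -198467 - 129847 = -328314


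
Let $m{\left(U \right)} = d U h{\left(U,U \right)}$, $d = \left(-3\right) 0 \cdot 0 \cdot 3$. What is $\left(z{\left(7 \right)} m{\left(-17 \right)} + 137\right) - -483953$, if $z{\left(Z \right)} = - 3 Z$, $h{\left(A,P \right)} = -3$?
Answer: $484090$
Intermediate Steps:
$d = 0$ ($d = 0 \cdot 0 \cdot 3 = 0 \cdot 3 = 0$)
$m{\left(U \right)} = 0$ ($m{\left(U \right)} = 0 U \left(-3\right) = 0 \left(-3\right) = 0$)
$\left(z{\left(7 \right)} m{\left(-17 \right)} + 137\right) - -483953 = \left(\left(-3\right) 7 \cdot 0 + 137\right) - -483953 = \left(\left(-21\right) 0 + 137\right) + 483953 = \left(0 + 137\right) + 483953 = 137 + 483953 = 484090$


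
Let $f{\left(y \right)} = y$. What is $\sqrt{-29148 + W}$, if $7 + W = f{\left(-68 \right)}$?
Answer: $3 i \sqrt{3247} \approx 170.95 i$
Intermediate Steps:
$W = -75$ ($W = -7 - 68 = -75$)
$\sqrt{-29148 + W} = \sqrt{-29148 - 75} = \sqrt{-29223} = 3 i \sqrt{3247}$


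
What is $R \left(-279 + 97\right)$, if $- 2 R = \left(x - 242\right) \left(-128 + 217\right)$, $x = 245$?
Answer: $24297$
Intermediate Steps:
$R = - \frac{267}{2}$ ($R = - \frac{\left(245 - 242\right) \left(-128 + 217\right)}{2} = - \frac{3 \cdot 89}{2} = \left(- \frac{1}{2}\right) 267 = - \frac{267}{2} \approx -133.5$)
$R \left(-279 + 97\right) = - \frac{267 \left(-279 + 97\right)}{2} = \left(- \frac{267}{2}\right) \left(-182\right) = 24297$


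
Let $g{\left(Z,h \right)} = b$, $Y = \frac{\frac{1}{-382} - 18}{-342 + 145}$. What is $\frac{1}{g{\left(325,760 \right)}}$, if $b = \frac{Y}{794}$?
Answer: $\frac{59751676}{6877} \approx 8688.6$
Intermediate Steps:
$Y = \frac{6877}{75254}$ ($Y = \frac{- \frac{1}{382} - 18}{-197} = \left(- \frac{6877}{382}\right) \left(- \frac{1}{197}\right) = \frac{6877}{75254} \approx 0.091384$)
$b = \frac{6877}{59751676}$ ($b = \frac{6877}{75254 \cdot 794} = \frac{6877}{75254} \cdot \frac{1}{794} = \frac{6877}{59751676} \approx 0.00011509$)
$g{\left(Z,h \right)} = \frac{6877}{59751676}$
$\frac{1}{g{\left(325,760 \right)}} = \frac{1}{\frac{6877}{59751676}} = \frac{59751676}{6877}$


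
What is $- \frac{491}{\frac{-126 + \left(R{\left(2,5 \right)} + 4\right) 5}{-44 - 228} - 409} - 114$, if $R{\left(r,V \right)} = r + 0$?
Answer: $- \frac{783611}{6947} \approx -112.8$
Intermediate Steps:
$R{\left(r,V \right)} = r$
$- \frac{491}{\frac{-126 + \left(R{\left(2,5 \right)} + 4\right) 5}{-44 - 228} - 409} - 114 = - \frac{491}{\frac{-126 + \left(2 + 4\right) 5}{-44 - 228} - 409} - 114 = - \frac{491}{\frac{-126 + 6 \cdot 5}{-272} - 409} - 114 = - \frac{491}{\left(-126 + 30\right) \left(- \frac{1}{272}\right) - 409} - 114 = - \frac{491}{\left(-96\right) \left(- \frac{1}{272}\right) - 409} - 114 = - \frac{491}{\frac{6}{17} - 409} - 114 = - \frac{491}{- \frac{6947}{17}} - 114 = \left(-491\right) \left(- \frac{17}{6947}\right) - 114 = \frac{8347}{6947} - 114 = - \frac{783611}{6947}$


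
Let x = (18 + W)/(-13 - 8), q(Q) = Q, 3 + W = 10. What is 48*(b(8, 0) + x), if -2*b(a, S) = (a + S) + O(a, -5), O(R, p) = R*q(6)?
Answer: -9808/7 ≈ -1401.1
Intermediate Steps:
W = 7 (W = -3 + 10 = 7)
O(R, p) = 6*R (O(R, p) = R*6 = 6*R)
b(a, S) = -7*a/2 - S/2 (b(a, S) = -((a + S) + 6*a)/2 = -((S + a) + 6*a)/2 = -(S + 7*a)/2 = -7*a/2 - S/2)
x = -25/21 (x = (18 + 7)/(-13 - 8) = 25/(-21) = 25*(-1/21) = -25/21 ≈ -1.1905)
48*(b(8, 0) + x) = 48*((-7/2*8 - 1/2*0) - 25/21) = 48*((-28 + 0) - 25/21) = 48*(-28 - 25/21) = 48*(-613/21) = -9808/7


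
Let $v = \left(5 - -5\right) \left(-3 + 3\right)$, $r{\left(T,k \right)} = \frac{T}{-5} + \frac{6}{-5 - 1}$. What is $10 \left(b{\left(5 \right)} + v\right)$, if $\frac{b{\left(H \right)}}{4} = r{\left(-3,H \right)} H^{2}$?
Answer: $-400$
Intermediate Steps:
$r{\left(T,k \right)} = -1 - \frac{T}{5}$ ($r{\left(T,k \right)} = T \left(- \frac{1}{5}\right) + \frac{6}{-6} = - \frac{T}{5} + 6 \left(- \frac{1}{6}\right) = - \frac{T}{5} - 1 = -1 - \frac{T}{5}$)
$b{\left(H \right)} = - \frac{8 H^{2}}{5}$ ($b{\left(H \right)} = 4 \left(-1 - - \frac{3}{5}\right) H^{2} = 4 \left(-1 + \frac{3}{5}\right) H^{2} = 4 \left(- \frac{2 H^{2}}{5}\right) = - \frac{8 H^{2}}{5}$)
$v = 0$ ($v = \left(5 + 5\right) 0 = 10 \cdot 0 = 0$)
$10 \left(b{\left(5 \right)} + v\right) = 10 \left(- \frac{8 \cdot 5^{2}}{5} + 0\right) = 10 \left(\left(- \frac{8}{5}\right) 25 + 0\right) = 10 \left(-40 + 0\right) = 10 \left(-40\right) = -400$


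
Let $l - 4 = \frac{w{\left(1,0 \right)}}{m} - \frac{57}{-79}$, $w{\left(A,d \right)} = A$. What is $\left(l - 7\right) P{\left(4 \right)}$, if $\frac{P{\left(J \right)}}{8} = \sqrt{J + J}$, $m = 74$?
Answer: $- \frac{105928 \sqrt{2}}{2923} \approx -51.25$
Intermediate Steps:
$P{\left(J \right)} = 8 \sqrt{2} \sqrt{J}$ ($P{\left(J \right)} = 8 \sqrt{J + J} = 8 \sqrt{2 J} = 8 \sqrt{2} \sqrt{J}$)
$l = \frac{27681}{5846}$ ($l = 4 + \left(1 \cdot \frac{1}{74} - \frac{57}{-79}\right) = 4 + \left(1 \cdot \frac{1}{74} - - \frac{57}{79}\right) = 4 + \left(\frac{1}{74} + \frac{57}{79}\right) = 4 + \frac{4297}{5846} = \frac{27681}{5846} \approx 4.735$)
$\left(l - 7\right) P{\left(4 \right)} = \left(\frac{27681}{5846} - 7\right) 8 \sqrt{2} \sqrt{4} = - \frac{13241 \cdot 8 \sqrt{2} \cdot 2}{5846} = - \frac{13241 \cdot 16 \sqrt{2}}{5846} = - \frac{105928 \sqrt{2}}{2923}$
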